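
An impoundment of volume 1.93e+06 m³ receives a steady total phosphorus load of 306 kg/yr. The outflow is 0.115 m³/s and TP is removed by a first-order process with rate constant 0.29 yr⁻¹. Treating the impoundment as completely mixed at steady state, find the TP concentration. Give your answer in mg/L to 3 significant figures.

0.0731 mg/L

Outflow Q = 0.115 m³/s × 3.156e+07 s/yr = 3.629e+06 m³/yr.
Steady-state CSTR mass balance: W = Q·C + k·V·C, so C = W/(Q + kV).
Q + kV = 3.629e+06 + 0.29·1.93e+06 = 4.189e+06 m³/yr.
C = 306/4.189e+06 = 7.305e-05 kg/m³ = 0.07305 mg/L.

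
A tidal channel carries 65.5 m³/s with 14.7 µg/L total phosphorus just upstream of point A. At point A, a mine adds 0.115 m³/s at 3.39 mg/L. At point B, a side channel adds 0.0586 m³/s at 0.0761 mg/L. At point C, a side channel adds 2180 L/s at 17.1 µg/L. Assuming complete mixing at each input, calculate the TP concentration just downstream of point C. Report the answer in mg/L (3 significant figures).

14.7 µg/L = 0.0147 mg/L.
After input A: C = (65.5·0.0147 + 0.115·3.39) / 65.61 = 0.02062 mg/L.
After input B: C = (65.61·0.02062 + 0.0586·0.0761) / 65.67 = 0.02067 mg/L.
2180 L/s = 2.18 m³/s.
17.1 µg/L = 0.0171 mg/L.
After input C: C = (65.67·0.02067 + 2.18·0.0171) / 67.85 = 0.02055 mg/L.

0.0206 mg/L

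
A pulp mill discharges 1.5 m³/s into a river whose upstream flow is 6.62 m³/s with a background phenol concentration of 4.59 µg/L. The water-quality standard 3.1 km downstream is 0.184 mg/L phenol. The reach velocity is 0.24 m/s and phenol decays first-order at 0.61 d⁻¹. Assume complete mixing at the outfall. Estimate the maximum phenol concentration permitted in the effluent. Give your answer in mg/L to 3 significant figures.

4.59 µg/L = 0.00459 mg/L.
Travel time to the compliance point: t = 3100/0.24 = 1.292e+04 s = 0.1495 d; decay factor exp(−0.61·0.1495) = 0.9128.
So the concentration just after mixing may be at most 0.184/0.9128 = 0.2016 mg/L.
Mass balance: 0.2016·8.12 = 1.5·Cₑ + 6.62·0.00459.
Cₑ = (1.637 − 0.03039) / 1.5 = 1.071 mg/L.

1.07 mg/L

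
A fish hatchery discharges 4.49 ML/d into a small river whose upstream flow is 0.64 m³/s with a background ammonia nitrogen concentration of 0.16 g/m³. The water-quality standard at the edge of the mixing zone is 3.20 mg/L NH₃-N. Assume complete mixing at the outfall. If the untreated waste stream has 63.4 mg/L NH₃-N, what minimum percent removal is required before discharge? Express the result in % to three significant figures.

35.9 %

4.49 ML/d = 0.05197 m³/s.
Mass balance: 3.2·0.692 = 0.05197·Cₑ + 0.64·0.16.
Cₑ = (2.214 − 0.1024) / 0.05197 = 40.64 mg/L.
Required removal = 1 − 40.64/63.4 = 35.9 %.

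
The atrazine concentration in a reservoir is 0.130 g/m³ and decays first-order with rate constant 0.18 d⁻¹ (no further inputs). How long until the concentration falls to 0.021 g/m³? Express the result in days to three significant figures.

t = ln(C₀/C)/k = ln(0.130/0.021)/0.18 = 1.823/0.18 = 10.13 d.

10.1 d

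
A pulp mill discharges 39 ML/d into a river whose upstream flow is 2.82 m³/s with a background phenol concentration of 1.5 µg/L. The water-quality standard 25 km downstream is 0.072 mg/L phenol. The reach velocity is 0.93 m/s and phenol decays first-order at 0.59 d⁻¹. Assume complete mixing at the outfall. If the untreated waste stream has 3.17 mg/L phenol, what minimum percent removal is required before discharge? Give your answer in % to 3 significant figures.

80.5 %

39 ML/d = 0.4514 m³/s.
1.5 µg/L = 0.0015 mg/L.
Travel time to the compliance point: t = 2.5e+04/0.93 = 2.688e+04 s = 0.3111 d; decay factor exp(−0.59·0.3111) = 0.8323.
So the concentration just after mixing may be at most 0.072/0.8323 = 0.08651 mg/L.
Mass balance: 0.08651·3.271 = 0.4514·Cₑ + 2.82·0.0015.
Cₑ = (0.283 − 0.00423) / 0.4514 = 0.6176 mg/L.
Required removal = 1 − 0.6176/3.17 = 80.52 %.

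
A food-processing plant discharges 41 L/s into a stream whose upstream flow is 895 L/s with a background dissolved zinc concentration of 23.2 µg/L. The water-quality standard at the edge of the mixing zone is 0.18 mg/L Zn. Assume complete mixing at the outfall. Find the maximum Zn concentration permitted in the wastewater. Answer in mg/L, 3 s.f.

41 L/s = 0.041 m³/s.
895 L/s = 0.895 m³/s.
23.2 µg/L = 0.0232 mg/L.
Mass balance: 0.18·0.936 = 0.041·Cₑ + 0.895·0.0232.
Cₑ = (0.1685 − 0.02076) / 0.041 = 3.603 mg/L.

3.60 mg/L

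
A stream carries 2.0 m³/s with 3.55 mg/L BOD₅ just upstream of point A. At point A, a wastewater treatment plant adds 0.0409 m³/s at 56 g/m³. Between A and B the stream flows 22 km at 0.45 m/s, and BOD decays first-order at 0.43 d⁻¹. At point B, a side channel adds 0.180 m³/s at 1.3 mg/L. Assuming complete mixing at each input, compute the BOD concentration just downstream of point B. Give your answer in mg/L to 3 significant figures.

3.42 mg/L

After input A: C = (2·3.55 + 0.0409·56) / 2.041 = 4.601 mg/L.
Over the 22 km reach to input B (t = 4.889e+04 s = 0.5658 d), decay gives C = 4.601·exp(−0.43·0.5658) = 3.607 mg/L.
After input B: C = (2.041·3.607 + 0.18·1.3) / 2.221 = 3.42 mg/L.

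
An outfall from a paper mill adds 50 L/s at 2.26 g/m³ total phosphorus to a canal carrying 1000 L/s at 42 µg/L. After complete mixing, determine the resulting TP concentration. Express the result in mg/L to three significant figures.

50 L/s = 0.05 m³/s.
1000 L/s = 1 m³/s.
42 µg/L = 0.042 mg/L.
Conservation of mass across the mixing zone: C = (0.05·2.26 + 1·0.042) / (0.05 + 1) = 0.155/1.05 = 0.1476 mg/L.

0.148 mg/L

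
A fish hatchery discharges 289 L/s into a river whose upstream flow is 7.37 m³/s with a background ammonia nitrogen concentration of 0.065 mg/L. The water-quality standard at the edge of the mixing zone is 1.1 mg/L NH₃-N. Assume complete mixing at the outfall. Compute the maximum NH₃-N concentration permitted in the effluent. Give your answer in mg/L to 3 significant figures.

289 L/s = 0.289 m³/s.
Mass balance: 1.1·7.659 = 0.289·Cₑ + 7.37·0.065.
Cₑ = (8.425 − 0.4791) / 0.289 = 27.49 mg/L.

27.5 mg/L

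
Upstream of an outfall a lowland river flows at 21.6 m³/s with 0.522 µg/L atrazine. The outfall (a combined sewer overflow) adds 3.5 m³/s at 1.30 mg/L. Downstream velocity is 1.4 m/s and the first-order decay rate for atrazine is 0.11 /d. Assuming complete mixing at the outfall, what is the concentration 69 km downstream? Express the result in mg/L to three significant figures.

0.171 mg/L

0.522 µg/L = 0.000522 mg/L.
After complete mixing, C₀ = (3.5·1.3 + 21.6·0.000522) / 25.1 = 0.1817 mg/L.
Travel time t = 6.9e+04 m / 1.4 m/s = 4.929e+04 s = 0.5704 d.
C = 0.1817·exp(−0.11·0.5704) = 0.1817·0.9392 = 0.1707 mg/L.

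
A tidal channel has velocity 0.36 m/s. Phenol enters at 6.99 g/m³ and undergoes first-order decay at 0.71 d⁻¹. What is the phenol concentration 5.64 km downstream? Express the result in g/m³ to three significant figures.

6.15 g/m³

Travel time t = 5.64 km / 0.36 m/s = 5640/0.36 = 1.567e+04 s = 0.1813 d.
First-order decay: C = 6.99·exp(−0.71·0.1813) = 6.99·0.8792 = 6.146 g/m³.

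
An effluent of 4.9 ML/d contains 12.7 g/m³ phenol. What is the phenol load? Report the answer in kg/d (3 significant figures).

62.2 kg/d

4.9 ML/d = 0.05671 m³/s.
Mass flux = Q·C = 0.05671 m³/s × 12.7 g/m³ = 0.7203 g/s.
= 0.7203 g/s × 86.4 = 62.23 kg/d.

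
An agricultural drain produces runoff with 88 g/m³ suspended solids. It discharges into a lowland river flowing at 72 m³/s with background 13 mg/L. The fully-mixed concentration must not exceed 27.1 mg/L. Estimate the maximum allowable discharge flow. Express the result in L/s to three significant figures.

16700 L/s

Mass balance at complete mixing: C_std·(Q_w + Q_r) = Q_w·C_e + Q_r·C_b.
Rearranging, Q_w = Q_r·(C_std − C_b)/(C_e − C_std) = 72·(27.1 − 13) / (88 − 27.1) = 16.67 m³/s.
= 1.667e+04 L/s.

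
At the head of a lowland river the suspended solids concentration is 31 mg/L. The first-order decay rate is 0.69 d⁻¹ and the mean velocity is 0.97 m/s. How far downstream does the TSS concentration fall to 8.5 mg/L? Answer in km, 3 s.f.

From C = C₀·e^(−kt), t = ln(C₀/C)/k = ln(31/8.5)/0.69 = 1.294/0.69 = 1.875 d.
Distance = v·t = 0.97 m/s × 1.62e+05 s = 1.572e+05 m = 157.2 km.

157 km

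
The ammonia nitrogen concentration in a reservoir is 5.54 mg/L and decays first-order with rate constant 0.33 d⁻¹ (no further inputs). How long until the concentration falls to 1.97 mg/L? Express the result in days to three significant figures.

t = ln(C₀/C)/k = ln(5.54/1.97)/0.33 = 1.034/0.33 = 3.133 d.

3.13 d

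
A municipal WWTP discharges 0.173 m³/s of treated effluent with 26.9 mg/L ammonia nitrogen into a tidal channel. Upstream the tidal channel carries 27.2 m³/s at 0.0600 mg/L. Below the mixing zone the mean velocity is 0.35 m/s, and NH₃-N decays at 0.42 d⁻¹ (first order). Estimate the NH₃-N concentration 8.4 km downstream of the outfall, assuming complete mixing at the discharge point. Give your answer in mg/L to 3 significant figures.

After complete mixing, C₀ = (0.173·26.9 + 27.2·0.06) / 27.37 = 0.2296 mg/L.
Travel time t = 8400 m / 0.35 m/s = 2.4e+04 s = 0.2778 d.
C = 0.2296·exp(−0.42·0.2778) = 0.2296·0.8899 = 0.2043 mg/L.

0.204 mg/L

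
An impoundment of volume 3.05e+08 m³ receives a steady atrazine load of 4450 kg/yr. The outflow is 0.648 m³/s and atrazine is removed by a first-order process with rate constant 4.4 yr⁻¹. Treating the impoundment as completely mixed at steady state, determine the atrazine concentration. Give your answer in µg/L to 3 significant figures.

Outflow Q = 0.648 m³/s × 3.156e+07 s/yr = 2.045e+07 m³/yr.
Steady-state CSTR mass balance: W = Q·C + k·V·C, so C = W/(Q + kV).
Q + kV = 2.045e+07 + 4.4·3.05e+08 = 1.362e+09 m³/yr.
C = 4450/1.362e+09 = 3.266e-06 kg/m³ = 0.003266 mg/L = 3.266 µg/L.

3.27 µg/L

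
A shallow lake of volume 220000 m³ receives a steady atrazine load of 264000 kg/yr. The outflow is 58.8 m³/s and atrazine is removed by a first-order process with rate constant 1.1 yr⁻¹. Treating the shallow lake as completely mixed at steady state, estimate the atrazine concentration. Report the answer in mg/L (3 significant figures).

Outflow Q = 58.8 m³/s × 3.156e+07 s/yr = 1.856e+09 m³/yr.
Steady-state CSTR mass balance: W = Q·C + k·V·C, so C = W/(Q + kV).
Q + kV = 1.856e+09 + 1.1·220000 = 1.856e+09 m³/yr.
C = 264000/1.856e+09 = 0.0001423 kg/m³ = 0.1423 mg/L.

0.142 mg/L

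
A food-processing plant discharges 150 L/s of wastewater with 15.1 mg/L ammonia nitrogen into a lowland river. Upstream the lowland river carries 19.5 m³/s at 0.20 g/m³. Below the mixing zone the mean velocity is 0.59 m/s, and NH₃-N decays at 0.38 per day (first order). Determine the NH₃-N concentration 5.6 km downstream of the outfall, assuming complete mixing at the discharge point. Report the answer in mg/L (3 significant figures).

150 L/s = 0.15 m³/s.
After complete mixing, C₀ = (0.15·15.1 + 19.5·0.2) / 19.65 = 0.3137 mg/L.
Travel time t = 5600 m / 0.59 m/s = 9492 s = 0.1099 d.
C = 0.3137·exp(−0.38·0.1099) = 0.3137·0.9591 = 0.3009 mg/L.

0.301 mg/L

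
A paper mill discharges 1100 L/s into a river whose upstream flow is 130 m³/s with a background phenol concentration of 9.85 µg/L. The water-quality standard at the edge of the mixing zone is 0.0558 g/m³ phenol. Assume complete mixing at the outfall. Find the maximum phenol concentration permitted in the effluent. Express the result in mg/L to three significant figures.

1100 L/s = 1.1 m³/s.
9.85 µg/L = 0.00985 mg/L.
Mass balance: 0.0558·131.1 = 1.1·Cₑ + 130·0.00985.
Cₑ = (7.315 − 1.28) / 1.1 = 5.486 mg/L.

5.49 mg/L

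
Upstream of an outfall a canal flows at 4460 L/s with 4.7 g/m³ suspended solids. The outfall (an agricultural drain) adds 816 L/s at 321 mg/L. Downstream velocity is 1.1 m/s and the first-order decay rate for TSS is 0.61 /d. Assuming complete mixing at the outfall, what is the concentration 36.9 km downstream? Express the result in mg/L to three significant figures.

42.3 mg/L

816 L/s = 0.816 m³/s.
4460 L/s = 4.46 m³/s.
After complete mixing, C₀ = (0.816·321 + 4.46·4.7) / 5.276 = 53.62 mg/L.
Travel time t = 3.69e+04 m / 1.1 m/s = 3.355e+04 s = 0.3883 d.
C = 53.62·exp(−0.61·0.3883) = 53.62·0.7891 = 42.31 mg/L.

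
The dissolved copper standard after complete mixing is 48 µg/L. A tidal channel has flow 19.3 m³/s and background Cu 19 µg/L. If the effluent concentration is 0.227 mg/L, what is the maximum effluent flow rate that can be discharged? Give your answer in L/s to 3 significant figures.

19 µg/L = 0.019 mg/L.
48 µg/L = 0.048 mg/L.
Mass balance at complete mixing: C_std·(Q_w + Q_r) = Q_w·C_e + Q_r·C_b.
Rearranging, Q_w = Q_r·(C_std − C_b)/(C_e − C_std) = 19.3·(0.048 − 0.019) / (0.227 − 0.048) = 3.127 m³/s.
= 3127 L/s.

3130 L/s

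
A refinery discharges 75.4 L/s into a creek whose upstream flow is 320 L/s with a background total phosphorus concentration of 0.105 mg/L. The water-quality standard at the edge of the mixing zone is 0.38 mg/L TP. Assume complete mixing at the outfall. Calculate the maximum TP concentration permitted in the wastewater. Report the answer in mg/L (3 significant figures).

1.55 mg/L

75.4 L/s = 0.0754 m³/s.
320 L/s = 0.32 m³/s.
Mass balance: 0.38·0.3954 = 0.0754·Cₑ + 0.32·0.105.
Cₑ = (0.1503 − 0.0336) / 0.0754 = 1.547 mg/L.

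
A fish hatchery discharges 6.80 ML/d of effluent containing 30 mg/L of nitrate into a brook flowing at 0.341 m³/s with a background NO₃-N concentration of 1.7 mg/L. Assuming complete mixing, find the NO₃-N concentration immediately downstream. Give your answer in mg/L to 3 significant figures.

7.01 mg/L

6.80 ML/d = 0.0787 m³/s.
Flow-weighted mixing gives C = (0.0787·30 + 0.341·1.7) / (0.0787 + 0.341) = 2.941/0.4197 = 7.007 mg/L.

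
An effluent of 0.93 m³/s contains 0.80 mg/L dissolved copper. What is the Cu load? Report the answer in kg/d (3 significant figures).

Mass flux = Q·C = 0.93 m³/s × 0.8 g/m³ = 0.744 g/s.
= 0.744 g/s × 86.4 = 64.28 kg/d.

64.3 kg/d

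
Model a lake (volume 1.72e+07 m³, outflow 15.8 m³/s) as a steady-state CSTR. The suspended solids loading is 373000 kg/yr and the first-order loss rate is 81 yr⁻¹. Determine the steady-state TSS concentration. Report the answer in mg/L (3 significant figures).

Outflow Q = 15.8 m³/s × 3.156e+07 s/yr = 4.986e+08 m³/yr.
Steady-state CSTR mass balance: W = Q·C + k·V·C, so C = W/(Q + kV).
Q + kV = 4.986e+08 + 81·1.72e+07 = 1.892e+09 m³/yr.
C = 373000/1.892e+09 = 0.0001972 kg/m³ = 0.1972 mg/L.

0.197 mg/L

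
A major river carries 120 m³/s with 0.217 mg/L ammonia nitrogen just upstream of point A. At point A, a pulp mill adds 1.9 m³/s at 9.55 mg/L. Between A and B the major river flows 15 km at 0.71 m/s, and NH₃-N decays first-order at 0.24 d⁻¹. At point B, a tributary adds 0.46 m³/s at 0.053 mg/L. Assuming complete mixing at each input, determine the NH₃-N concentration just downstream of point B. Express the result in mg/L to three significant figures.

After input A: C = (120·0.217 + 1.9·9.55) / 121.9 = 0.3625 mg/L.
Over the 15 km reach to input B (t = 2.113e+04 s = 0.2445 d), decay gives C = 0.3625·exp(−0.24·0.2445) = 0.3418 mg/L.
After input B: C = (121.9·0.3418 + 0.46·0.053) / 122.4 = 0.3407 mg/L.

0.341 mg/L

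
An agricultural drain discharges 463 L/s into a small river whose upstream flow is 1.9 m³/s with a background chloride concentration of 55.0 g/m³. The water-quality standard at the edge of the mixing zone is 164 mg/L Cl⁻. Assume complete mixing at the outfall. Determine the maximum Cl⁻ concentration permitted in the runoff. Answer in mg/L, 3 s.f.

611 mg/L

463 L/s = 0.463 m³/s.
Mass balance: 164·2.363 = 0.463·Cₑ + 1.9·55.
Cₑ = (387.5 − 104.5) / 0.463 = 611.3 mg/L.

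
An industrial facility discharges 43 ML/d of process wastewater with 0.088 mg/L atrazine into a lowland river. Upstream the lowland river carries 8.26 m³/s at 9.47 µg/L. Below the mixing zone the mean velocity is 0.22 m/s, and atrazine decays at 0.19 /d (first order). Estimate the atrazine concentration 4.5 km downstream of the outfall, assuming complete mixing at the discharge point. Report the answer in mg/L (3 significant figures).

0.0133 mg/L

43 ML/d = 0.4977 m³/s.
9.47 µg/L = 0.00947 mg/L.
After complete mixing, C₀ = (0.4977·0.088 + 8.26·0.00947) / 8.758 = 0.01393 mg/L.
Travel time t = 4500 m / 0.22 m/s = 2.045e+04 s = 0.2367 d.
C = 0.01393·exp(−0.19·0.2367) = 0.01393·0.956 = 0.01332 mg/L.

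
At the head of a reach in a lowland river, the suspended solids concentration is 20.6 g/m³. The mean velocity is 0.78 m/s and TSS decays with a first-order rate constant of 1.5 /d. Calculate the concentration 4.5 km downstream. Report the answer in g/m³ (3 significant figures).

18.6 g/m³

Travel time t = 4.5 km / 0.78 m/s = 4500/0.78 = 5769 s = 0.06677 d.
First-order decay: C = 20.6·exp(−1.5·0.06677) = 20.6·0.9047 = 18.64 g/m³.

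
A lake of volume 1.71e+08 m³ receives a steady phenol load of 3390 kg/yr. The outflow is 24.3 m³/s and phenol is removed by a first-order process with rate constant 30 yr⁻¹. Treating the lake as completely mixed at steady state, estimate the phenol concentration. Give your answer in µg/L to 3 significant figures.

Outflow Q = 24.3 m³/s × 3.156e+07 s/yr = 7.668e+08 m³/yr.
Steady-state CSTR mass balance: W = Q·C + k·V·C, so C = W/(Q + kV).
Q + kV = 7.668e+08 + 30·1.71e+08 = 5.897e+09 m³/yr.
C = 3390/5.897e+09 = 5.749e-07 kg/m³ = 0.0005749 mg/L = 0.5749 µg/L.

0.575 µg/L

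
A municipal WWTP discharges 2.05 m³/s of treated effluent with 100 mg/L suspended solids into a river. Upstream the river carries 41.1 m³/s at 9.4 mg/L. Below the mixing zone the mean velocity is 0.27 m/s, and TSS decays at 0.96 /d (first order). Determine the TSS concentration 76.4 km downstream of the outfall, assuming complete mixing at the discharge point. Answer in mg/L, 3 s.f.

After complete mixing, C₀ = (2.05·100 + 41.1·9.4) / 43.15 = 13.7 mg/L.
Travel time t = 7.64e+04 m / 0.27 m/s = 2.83e+05 s = 3.275 d.
C = 13.7·exp(−0.96·3.275) = 13.7·0.04311 = 0.5908 mg/L.

0.591 mg/L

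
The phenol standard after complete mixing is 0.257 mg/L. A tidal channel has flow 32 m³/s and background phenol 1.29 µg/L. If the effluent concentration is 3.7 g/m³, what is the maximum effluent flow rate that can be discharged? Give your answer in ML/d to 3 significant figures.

205 ML/d

1.29 µg/L = 0.00129 mg/L.
Mass balance at complete mixing: C_std·(Q_w + Q_r) = Q_w·C_e + Q_r·C_b.
Rearranging, Q_w = Q_r·(C_std − C_b)/(C_e − C_std) = 32·(0.257 − 0.00129) / (3.7 − 0.257) = 2.377 m³/s.
= 205.3 ML/d.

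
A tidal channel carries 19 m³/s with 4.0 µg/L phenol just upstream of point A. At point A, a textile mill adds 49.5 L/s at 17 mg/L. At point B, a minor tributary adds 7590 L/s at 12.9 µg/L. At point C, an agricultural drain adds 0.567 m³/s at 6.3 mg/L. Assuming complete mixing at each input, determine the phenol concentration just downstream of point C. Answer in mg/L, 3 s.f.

0.169 mg/L

4.0 µg/L = 0.004 mg/L.
49.5 L/s = 0.0495 m³/s.
After input A: C = (19·0.004 + 0.0495·17) / 19.05 = 0.04816 mg/L.
7590 L/s = 7.59 m³/s.
12.9 µg/L = 0.0129 mg/L.
After input B: C = (19.05·0.04816 + 7.59·0.0129) / 26.64 = 0.03812 mg/L.
After input C: C = (26.64·0.03812 + 0.567·6.3) / 27.21 = 0.1686 mg/L.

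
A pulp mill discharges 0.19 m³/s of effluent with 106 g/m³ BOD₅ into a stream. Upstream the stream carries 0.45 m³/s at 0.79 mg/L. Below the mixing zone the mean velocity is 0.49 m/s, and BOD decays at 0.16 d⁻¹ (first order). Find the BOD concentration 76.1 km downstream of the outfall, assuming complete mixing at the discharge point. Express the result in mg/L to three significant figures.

24.0 mg/L

After complete mixing, C₀ = (0.19·106 + 0.45·0.79) / 0.64 = 32.02 mg/L.
Travel time t = 7.61e+04 m / 0.49 m/s = 1.553e+05 s = 1.798 d.
C = 32.02·exp(−0.16·1.798) = 32.02·0.7501 = 24.02 mg/L.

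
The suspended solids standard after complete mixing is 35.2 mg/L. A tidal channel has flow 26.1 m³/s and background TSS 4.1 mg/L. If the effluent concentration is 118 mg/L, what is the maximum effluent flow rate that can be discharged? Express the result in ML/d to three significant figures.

Mass balance at complete mixing: C_std·(Q_w + Q_r) = Q_w·C_e + Q_r·C_b.
Rearranging, Q_w = Q_r·(C_std − C_b)/(C_e − C_std) = 26.1·(35.2 − 4.1) / (118 − 35.2) = 9.803 m³/s.
= 847 ML/d.

847 ML/d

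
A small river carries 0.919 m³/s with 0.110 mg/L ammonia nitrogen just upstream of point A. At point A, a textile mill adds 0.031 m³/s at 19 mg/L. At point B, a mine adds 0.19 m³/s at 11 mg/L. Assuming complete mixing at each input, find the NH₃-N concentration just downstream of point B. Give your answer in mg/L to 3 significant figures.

After input A: C = (0.919·0.11 + 0.031·19) / 0.95 = 0.7264 mg/L.
After input B: C = (0.95·0.7264 + 0.19·11) / 1.14 = 2.439 mg/L.

2.44 mg/L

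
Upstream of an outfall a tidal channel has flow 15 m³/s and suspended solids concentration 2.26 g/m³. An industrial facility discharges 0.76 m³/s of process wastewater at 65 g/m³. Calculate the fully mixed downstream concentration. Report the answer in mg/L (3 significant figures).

5.29 mg/L

By mass balance at complete mixing, C = (0.76·65 + 15·2.26) / (0.76 + 15) = 83.3/15.76 = 5.286 mg/L.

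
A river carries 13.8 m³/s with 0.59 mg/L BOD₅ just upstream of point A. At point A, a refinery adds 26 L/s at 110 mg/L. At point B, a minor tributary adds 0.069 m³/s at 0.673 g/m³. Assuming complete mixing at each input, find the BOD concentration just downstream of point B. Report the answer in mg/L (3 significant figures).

0.795 mg/L

26 L/s = 0.026 m³/s.
After input A: C = (13.8·0.59 + 0.026·110) / 13.83 = 0.7957 mg/L.
After input B: C = (13.83·0.7957 + 0.069·0.673) / 13.9 = 0.7951 mg/L.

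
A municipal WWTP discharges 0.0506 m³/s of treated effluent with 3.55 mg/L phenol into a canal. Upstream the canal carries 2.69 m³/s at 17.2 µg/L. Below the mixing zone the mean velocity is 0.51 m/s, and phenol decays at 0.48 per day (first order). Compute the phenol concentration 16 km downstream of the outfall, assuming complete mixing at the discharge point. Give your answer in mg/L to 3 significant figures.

0.0692 mg/L

17.2 µg/L = 0.0172 mg/L.
After complete mixing, C₀ = (0.0506·3.55 + 2.69·0.0172) / 2.741 = 0.08243 mg/L.
Travel time t = 1.6e+04 m / 0.51 m/s = 3.137e+04 s = 0.3631 d.
C = 0.08243·exp(−0.48·0.3631) = 0.08243·0.8401 = 0.06924 mg/L.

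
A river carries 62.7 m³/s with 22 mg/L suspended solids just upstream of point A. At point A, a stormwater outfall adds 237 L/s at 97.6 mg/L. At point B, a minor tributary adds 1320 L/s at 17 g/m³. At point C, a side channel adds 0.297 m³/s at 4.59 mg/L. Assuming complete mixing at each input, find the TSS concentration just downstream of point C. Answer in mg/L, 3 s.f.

237 L/s = 0.237 m³/s.
After input A: C = (62.7·22 + 0.237·97.6) / 62.94 = 22.28 mg/L.
1320 L/s = 1.32 m³/s.
After input B: C = (62.94·22.28 + 1.32·17) / 64.26 = 22.18 mg/L.
After input C: C = (64.26·22.18 + 0.297·4.59) / 64.55 = 22.1 mg/L.

22.1 mg/L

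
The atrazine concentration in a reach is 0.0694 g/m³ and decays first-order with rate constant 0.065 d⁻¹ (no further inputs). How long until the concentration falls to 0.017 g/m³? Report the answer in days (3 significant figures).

21.6 d

t = ln(C₀/C)/k = ln(0.0694/0.017)/0.065 = 1.407/0.065 = 21.64 d.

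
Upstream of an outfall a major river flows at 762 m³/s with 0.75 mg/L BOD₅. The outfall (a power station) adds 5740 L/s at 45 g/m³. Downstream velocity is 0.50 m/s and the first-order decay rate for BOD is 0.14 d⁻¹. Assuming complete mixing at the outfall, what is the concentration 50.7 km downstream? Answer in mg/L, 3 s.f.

0.917 mg/L

5740 L/s = 5.74 m³/s.
After complete mixing, C₀ = (5.74·45 + 762·0.75) / 767.7 = 1.081 mg/L.
Travel time t = 5.07e+04 m / 0.50 m/s = 1.014e+05 s = 1.174 d.
C = 1.081·exp(−0.14·1.174) = 1.081·0.8485 = 0.9171 mg/L.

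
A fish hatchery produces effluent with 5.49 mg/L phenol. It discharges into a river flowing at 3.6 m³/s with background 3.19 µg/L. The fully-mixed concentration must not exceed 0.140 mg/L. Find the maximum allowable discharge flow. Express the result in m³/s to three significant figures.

0.0921 m³/s

3.19 µg/L = 0.00319 mg/L.
Mass balance at complete mixing: C_std·(Q_w + Q_r) = Q_w·C_e + Q_r·C_b.
Rearranging, Q_w = Q_r·(C_std − C_b)/(C_e − C_std) = 3.6·(0.14 − 0.00319) / (5.49 − 0.14) = 0.09206 m³/s.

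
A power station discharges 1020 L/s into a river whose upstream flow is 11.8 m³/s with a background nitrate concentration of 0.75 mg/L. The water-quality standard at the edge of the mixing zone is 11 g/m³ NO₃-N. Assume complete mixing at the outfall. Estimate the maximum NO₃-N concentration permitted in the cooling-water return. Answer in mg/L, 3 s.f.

130 mg/L

1020 L/s = 1.02 m³/s.
Mass balance: 11·12.82 = 1.02·Cₑ + 11.8·0.75.
Cₑ = (141 − 8.85) / 1.02 = 129.6 mg/L.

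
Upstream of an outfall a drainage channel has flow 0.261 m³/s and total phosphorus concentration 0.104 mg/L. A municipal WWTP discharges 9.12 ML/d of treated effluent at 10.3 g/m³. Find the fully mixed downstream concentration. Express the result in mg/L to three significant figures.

9.12 ML/d = 0.1056 m³/s.
By mass balance at complete mixing, C = (0.1056·10.3 + 0.261·0.104) / (0.1056 + 0.261) = 1.114/0.3666 = 3.04 mg/L.

3.04 mg/L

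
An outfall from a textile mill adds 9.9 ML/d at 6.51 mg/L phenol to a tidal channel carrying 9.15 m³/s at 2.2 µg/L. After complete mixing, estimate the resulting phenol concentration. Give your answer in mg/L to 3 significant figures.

0.0827 mg/L

9.9 ML/d = 0.1146 m³/s.
2.2 µg/L = 0.0022 mg/L.
Flow-weighted mixing gives C = (0.1146·6.51 + 9.15·0.0022) / (0.1146 + 9.15) = 0.7661/9.265 = 0.08269 mg/L.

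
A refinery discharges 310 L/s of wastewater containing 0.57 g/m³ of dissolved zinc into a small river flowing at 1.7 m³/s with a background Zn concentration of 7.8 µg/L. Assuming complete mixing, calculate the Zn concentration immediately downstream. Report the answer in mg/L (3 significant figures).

0.0945 mg/L

310 L/s = 0.31 m³/s.
7.8 µg/L = 0.0078 mg/L.
Conservation of mass across the mixing zone: C = (0.31·0.57 + 1.7·0.0078) / (0.31 + 1.7) = 0.19/2.01 = 0.09451 mg/L.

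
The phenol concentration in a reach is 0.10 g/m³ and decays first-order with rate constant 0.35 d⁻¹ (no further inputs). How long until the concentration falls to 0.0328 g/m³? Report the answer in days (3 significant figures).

3.18 d

t = ln(C₀/C)/k = ln(0.10/0.0328)/0.35 = 1.115/0.35 = 3.185 d.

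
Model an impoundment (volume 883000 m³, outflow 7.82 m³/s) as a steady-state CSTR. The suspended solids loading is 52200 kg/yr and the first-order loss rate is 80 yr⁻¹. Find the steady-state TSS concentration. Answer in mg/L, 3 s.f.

Outflow Q = 7.82 m³/s × 3.156e+07 s/yr = 2.468e+08 m³/yr.
Steady-state CSTR mass balance: W = Q·C + k·V·C, so C = W/(Q + kV).
Q + kV = 2.468e+08 + 80·883000 = 3.174e+08 m³/yr.
C = 52200/3.174e+08 = 0.0001645 kg/m³ = 0.1645 mg/L.

0.164 mg/L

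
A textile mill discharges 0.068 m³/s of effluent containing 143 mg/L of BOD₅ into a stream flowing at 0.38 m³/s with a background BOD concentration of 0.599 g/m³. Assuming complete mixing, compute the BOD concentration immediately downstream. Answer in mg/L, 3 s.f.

22.2 mg/L

By mass balance at complete mixing, C = (0.068·143 + 0.38·0.599) / (0.068 + 0.38) = 9.952/0.448 = 22.21 mg/L.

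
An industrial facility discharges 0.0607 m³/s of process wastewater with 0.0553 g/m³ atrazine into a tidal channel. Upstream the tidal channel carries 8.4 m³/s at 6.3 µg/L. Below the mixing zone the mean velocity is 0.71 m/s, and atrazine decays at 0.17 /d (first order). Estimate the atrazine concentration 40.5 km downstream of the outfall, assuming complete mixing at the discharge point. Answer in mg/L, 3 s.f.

0.00595 mg/L

6.3 µg/L = 0.0063 mg/L.
After complete mixing, C₀ = (0.0607·0.0553 + 8.4·0.0063) / 8.461 = 0.006652 mg/L.
Travel time t = 4.05e+04 m / 0.71 m/s = 5.704e+04 s = 0.6602 d.
C = 0.006652·exp(−0.17·0.6602) = 0.006652·0.8938 = 0.005945 mg/L.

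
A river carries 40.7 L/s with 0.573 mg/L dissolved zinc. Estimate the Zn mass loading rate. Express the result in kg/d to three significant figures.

2.01 kg/d

40.7 L/s = 0.0407 m³/s.
Mass flux = Q·C = 0.0407 m³/s × 0.573 g/m³ = 0.02332 g/s.
= 0.02332 g/s × 86.4 = 2.015 kg/d.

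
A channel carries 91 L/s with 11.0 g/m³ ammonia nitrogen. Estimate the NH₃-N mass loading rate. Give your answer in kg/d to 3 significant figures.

86.5 kg/d

91 L/s = 0.091 m³/s.
Mass flux = Q·C = 0.091 m³/s × 11 g/m³ = 1.001 g/s.
= 1.001 g/s × 86.4 = 86.49 kg/d.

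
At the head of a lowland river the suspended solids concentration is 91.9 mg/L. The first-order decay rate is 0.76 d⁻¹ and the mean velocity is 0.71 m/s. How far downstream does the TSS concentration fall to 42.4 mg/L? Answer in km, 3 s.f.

From C = C₀·e^(−kt), t = ln(C₀/C)/k = ln(91.9/42.4)/0.76 = 0.7736/0.76 = 1.018 d.
Distance = v·t = 0.71 m/s × 8.794e+04 s = 6.244e+04 m = 62.44 km.

62.4 km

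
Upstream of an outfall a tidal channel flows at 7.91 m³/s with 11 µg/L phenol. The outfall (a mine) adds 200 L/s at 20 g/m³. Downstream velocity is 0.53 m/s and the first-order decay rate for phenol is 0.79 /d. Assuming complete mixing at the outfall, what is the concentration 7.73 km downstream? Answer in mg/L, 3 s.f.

200 L/s = 0.2 m³/s.
11 µg/L = 0.011 mg/L.
After complete mixing, C₀ = (0.2·20 + 7.91·0.011) / 8.11 = 0.5039 mg/L.
Travel time t = 7730 m / 0.53 m/s = 1.458e+04 s = 0.1688 d.
C = 0.5039·exp(−0.79·0.1688) = 0.5039·0.8752 = 0.441 mg/L.

0.441 mg/L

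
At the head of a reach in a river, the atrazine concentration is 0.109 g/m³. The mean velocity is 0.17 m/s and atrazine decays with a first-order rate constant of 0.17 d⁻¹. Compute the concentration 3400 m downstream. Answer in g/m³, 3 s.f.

0.105 g/m³

Travel time t = 3400 m / 0.17 m/s = 3400/0.17 = 2e+04 s = 0.2315 d.
First-order decay: C = 0.109·exp(−0.17·0.2315) = 0.109·0.9614 = 0.1048 g/m³.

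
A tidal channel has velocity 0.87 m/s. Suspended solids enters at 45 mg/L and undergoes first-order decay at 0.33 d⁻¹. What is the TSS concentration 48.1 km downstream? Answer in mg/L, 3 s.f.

36.4 mg/L

Travel time t = 48.1 km / 0.87 m/s = 4.81e+04/0.87 = 5.529e+04 s = 0.6399 d.
First-order decay: C = 45·exp(−0.33·0.6399) = 45·0.8096 = 36.43 mg/L.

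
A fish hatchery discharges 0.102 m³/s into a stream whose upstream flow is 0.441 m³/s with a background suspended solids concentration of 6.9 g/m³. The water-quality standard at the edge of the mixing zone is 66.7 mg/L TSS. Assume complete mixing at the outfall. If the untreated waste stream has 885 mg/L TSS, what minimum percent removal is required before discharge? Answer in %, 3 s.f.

63.2 %

Mass balance: 66.7·0.543 = 0.102·Cₑ + 0.441·6.9.
Cₑ = (36.22 − 3.043) / 0.102 = 325.2 mg/L.
Required removal = 1 − 325.2/885 = 63.25 %.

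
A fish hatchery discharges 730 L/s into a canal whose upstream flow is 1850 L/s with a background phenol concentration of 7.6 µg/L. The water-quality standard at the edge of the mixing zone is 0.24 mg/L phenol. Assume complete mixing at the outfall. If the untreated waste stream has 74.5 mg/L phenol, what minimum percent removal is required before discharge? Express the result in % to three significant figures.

730 L/s = 0.73 m³/s.
1850 L/s = 1.85 m³/s.
7.6 µg/L = 0.0076 mg/L.
Mass balance: 0.24·2.58 = 0.73·Cₑ + 1.85·0.0076.
Cₑ = (0.6192 − 0.01406) / 0.73 = 0.829 mg/L.
Required removal = 1 − 0.829/74.5 = 98.89 %.

98.9 %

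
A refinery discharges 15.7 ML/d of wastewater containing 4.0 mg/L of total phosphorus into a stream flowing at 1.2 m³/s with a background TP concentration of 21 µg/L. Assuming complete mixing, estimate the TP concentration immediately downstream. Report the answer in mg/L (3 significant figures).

15.7 ML/d = 0.1817 m³/s.
21 µg/L = 0.021 mg/L.
Conservation of mass across the mixing zone: C = (0.1817·4 + 1.2·0.021) / (0.1817 + 1.2) = 0.7521/1.382 = 0.5443 mg/L.

0.544 mg/L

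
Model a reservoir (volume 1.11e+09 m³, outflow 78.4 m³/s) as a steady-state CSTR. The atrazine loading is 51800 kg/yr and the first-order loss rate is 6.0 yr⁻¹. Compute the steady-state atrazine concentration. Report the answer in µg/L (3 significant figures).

5.67 µg/L

Outflow Q = 78.4 m³/s × 3.156e+07 s/yr = 2.474e+09 m³/yr.
Steady-state CSTR mass balance: W = Q·C + k·V·C, so C = W/(Q + kV).
Q + kV = 2.474e+09 + 6.0·1.11e+09 = 9.134e+09 m³/yr.
C = 51800/9.134e+09 = 5.671e-06 kg/m³ = 0.005671 mg/L = 5.671 µg/L.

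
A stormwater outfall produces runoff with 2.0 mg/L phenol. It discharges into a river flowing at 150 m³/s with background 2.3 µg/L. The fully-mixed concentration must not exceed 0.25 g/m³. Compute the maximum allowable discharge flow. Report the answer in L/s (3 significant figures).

2.3 µg/L = 0.0023 mg/L.
Mass balance at complete mixing: C_std·(Q_w + Q_r) = Q_w·C_e + Q_r·C_b.
Rearranging, Q_w = Q_r·(C_std − C_b)/(C_e − C_std) = 150·(0.25 − 0.0023) / (2 − 0.25) = 21.23 m³/s.
= 2.123e+04 L/s.

21200 L/s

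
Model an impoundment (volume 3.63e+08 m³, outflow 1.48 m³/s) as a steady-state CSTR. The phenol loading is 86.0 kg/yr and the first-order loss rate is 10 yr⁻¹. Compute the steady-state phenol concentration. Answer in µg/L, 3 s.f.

0.0234 µg/L

Outflow Q = 1.48 m³/s × 3.156e+07 s/yr = 4.671e+07 m³/yr.
Steady-state CSTR mass balance: W = Q·C + k·V·C, so C = W/(Q + kV).
Q + kV = 4.671e+07 + 10·3.63e+08 = 3.677e+09 m³/yr.
C = 86.0/3.677e+09 = 2.339e-08 kg/m³ = 2.339e-05 mg/L = 0.02339 µg/L.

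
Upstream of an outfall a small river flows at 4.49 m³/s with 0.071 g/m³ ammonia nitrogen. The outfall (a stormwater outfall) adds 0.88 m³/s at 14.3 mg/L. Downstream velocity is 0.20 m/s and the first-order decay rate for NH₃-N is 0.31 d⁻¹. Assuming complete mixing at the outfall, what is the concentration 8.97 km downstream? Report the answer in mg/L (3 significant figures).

2.05 mg/L

After complete mixing, C₀ = (0.88·14.3 + 4.49·0.071) / 5.37 = 2.403 mg/L.
Travel time t = 8970 m / 0.20 m/s = 4.485e+04 s = 0.5191 d.
C = 2.403·exp(−0.31·0.5191) = 2.403·0.8514 = 2.046 mg/L.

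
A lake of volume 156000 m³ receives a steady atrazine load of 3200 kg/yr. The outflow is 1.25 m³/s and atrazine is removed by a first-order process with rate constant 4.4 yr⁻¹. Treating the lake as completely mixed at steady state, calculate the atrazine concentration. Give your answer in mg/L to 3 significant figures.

Outflow Q = 1.25 m³/s × 3.156e+07 s/yr = 3.945e+07 m³/yr.
Steady-state CSTR mass balance: W = Q·C + k·V·C, so C = W/(Q + kV).
Q + kV = 3.945e+07 + 4.4·156000 = 4.013e+07 m³/yr.
C = 3200/4.013e+07 = 7.973e-05 kg/m³ = 0.07973 mg/L.

0.0797 mg/L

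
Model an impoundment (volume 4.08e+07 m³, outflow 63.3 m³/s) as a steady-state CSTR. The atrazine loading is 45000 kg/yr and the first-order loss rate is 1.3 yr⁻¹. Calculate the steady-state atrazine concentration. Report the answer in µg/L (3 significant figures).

Outflow Q = 63.3 m³/s × 3.156e+07 s/yr = 1.998e+09 m³/yr.
Steady-state CSTR mass balance: W = Q·C + k·V·C, so C = W/(Q + kV).
Q + kV = 1.998e+09 + 1.3·4.08e+07 = 2.051e+09 m³/yr.
C = 45000/2.051e+09 = 2.194e-05 kg/m³ = 0.02194 mg/L = 21.94 µg/L.

21.9 µg/L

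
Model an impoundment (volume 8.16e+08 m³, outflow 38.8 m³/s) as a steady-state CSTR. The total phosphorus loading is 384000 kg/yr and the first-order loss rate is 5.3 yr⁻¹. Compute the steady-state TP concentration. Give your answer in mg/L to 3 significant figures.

Outflow Q = 38.8 m³/s × 3.156e+07 s/yr = 1.224e+09 m³/yr.
Steady-state CSTR mass balance: W = Q·C + k·V·C, so C = W/(Q + kV).
Q + kV = 1.224e+09 + 5.3·8.16e+08 = 5.549e+09 m³/yr.
C = 384000/5.549e+09 = 6.92e-05 kg/m³ = 0.0692 mg/L.

0.0692 mg/L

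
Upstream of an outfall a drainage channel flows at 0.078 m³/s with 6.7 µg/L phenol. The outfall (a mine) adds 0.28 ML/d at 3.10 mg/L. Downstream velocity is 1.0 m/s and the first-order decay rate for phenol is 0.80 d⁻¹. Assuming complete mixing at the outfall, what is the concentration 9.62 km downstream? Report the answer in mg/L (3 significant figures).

0.119 mg/L

0.28 ML/d = 0.003241 m³/s.
6.7 µg/L = 0.0067 mg/L.
After complete mixing, C₀ = (0.003241·3.1 + 0.078·0.0067) / 0.08124 = 0.1301 mg/L.
Travel time t = 9620 m / 1.0 m/s = 9620 s = 0.1113 d.
C = 0.1301·exp(−0.80·0.1113) = 0.1301·0.9148 = 0.119 mg/L.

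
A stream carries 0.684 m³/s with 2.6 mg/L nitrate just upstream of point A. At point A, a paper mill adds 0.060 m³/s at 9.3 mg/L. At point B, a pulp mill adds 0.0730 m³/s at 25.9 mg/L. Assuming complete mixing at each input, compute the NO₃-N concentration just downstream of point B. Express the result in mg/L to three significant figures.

After input A: C = (0.684·2.6 + 0.06·9.3) / 0.744 = 3.14 mg/L.
After input B: C = (0.744·3.14 + 0.073·25.9) / 0.817 = 5.174 mg/L.

5.17 mg/L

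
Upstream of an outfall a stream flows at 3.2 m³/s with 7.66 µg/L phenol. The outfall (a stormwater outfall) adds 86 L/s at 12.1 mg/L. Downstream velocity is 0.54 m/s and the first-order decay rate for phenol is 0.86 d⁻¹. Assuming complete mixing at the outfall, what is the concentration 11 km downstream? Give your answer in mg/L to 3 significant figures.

86 L/s = 0.086 m³/s.
7.66 µg/L = 0.00766 mg/L.
After complete mixing, C₀ = (0.086·12.1 + 3.2·0.00766) / 3.286 = 0.3241 mg/L.
Travel time t = 1.1e+04 m / 0.54 m/s = 2.037e+04 s = 0.2358 d.
C = 0.3241·exp(−0.86·0.2358) = 0.3241·0.8165 = 0.2646 mg/L.

0.265 mg/L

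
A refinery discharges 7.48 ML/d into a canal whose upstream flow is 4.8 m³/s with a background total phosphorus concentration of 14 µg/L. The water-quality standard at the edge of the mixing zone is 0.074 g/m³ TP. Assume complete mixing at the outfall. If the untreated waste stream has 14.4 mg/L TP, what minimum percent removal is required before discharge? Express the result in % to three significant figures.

7.48 ML/d = 0.08657 m³/s.
14 µg/L = 0.014 mg/L.
Mass balance: 0.074·4.887 = 0.08657·Cₑ + 4.8·0.014.
Cₑ = (0.3616 − 0.0672) / 0.08657 = 3.401 mg/L.
Required removal = 1 − 3.401/14.4 = 76.38 %.

76.4 %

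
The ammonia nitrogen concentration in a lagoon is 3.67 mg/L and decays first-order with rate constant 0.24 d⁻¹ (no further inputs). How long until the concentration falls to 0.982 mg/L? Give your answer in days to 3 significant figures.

5.49 d

t = ln(C₀/C)/k = ln(3.67/0.982)/0.24 = 1.318/0.24 = 5.493 d.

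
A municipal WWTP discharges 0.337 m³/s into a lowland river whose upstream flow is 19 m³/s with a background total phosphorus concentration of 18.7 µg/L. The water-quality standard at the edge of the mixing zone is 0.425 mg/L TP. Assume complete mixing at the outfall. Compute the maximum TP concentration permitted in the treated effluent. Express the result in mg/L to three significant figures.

23.3 mg/L

18.7 µg/L = 0.0187 mg/L.
Mass balance: 0.425·19.34 = 0.337·Cₑ + 19·0.0187.
Cₑ = (8.218 − 0.3553) / 0.337 = 23.33 mg/L.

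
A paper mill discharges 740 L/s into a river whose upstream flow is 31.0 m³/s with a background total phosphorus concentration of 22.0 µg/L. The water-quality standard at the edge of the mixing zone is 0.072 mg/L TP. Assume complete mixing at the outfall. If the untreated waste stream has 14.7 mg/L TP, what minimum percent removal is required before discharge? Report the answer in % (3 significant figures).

740 L/s = 0.74 m³/s.
22.0 µg/L = 0.022 mg/L.
Mass balance: 0.072·31.74 = 0.74·Cₑ + 31·0.022.
Cₑ = (2.285 − 0.682) / 0.74 = 2.167 mg/L.
Required removal = 1 − 2.167/14.7 = 85.26 %.

85.3 %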